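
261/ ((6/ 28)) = 1218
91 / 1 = 91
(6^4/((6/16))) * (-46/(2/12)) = -953856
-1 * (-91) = 91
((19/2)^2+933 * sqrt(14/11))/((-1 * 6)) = -311 * sqrt(154)/22 - 361/24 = -190.47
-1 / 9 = -0.11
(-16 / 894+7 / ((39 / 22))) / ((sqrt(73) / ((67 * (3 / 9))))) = 170046 * sqrt(73) / 141401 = 10.27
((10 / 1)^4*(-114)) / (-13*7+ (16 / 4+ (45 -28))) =114000 / 7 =16285.71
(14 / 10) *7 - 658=-3241 / 5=-648.20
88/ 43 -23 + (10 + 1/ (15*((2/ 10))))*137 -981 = 413.71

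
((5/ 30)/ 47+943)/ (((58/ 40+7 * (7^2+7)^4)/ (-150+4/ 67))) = -0.00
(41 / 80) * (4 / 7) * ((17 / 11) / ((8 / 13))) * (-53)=-480233 / 12320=-38.98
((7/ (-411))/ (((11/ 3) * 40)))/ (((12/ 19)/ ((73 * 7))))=-67963/ 723360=-0.09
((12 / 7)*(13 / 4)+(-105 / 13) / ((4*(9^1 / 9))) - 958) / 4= -347419 / 1456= -238.61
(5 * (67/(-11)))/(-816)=0.04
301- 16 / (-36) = 2713 / 9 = 301.44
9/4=2.25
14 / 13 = 1.08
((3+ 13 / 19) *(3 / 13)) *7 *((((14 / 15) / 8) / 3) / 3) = 343 / 4446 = 0.08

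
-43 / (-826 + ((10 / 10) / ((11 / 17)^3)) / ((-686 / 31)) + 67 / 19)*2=1491949844 / 14271376139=0.10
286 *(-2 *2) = -1144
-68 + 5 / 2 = -131 / 2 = -65.50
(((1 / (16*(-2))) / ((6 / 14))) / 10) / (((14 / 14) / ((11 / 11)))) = -7 / 960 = -0.01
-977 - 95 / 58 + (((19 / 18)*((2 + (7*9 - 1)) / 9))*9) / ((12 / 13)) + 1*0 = -1417939 / 1566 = -905.45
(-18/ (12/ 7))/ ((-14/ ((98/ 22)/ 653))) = 147/ 28732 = 0.01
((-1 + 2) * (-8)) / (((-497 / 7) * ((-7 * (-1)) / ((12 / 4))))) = 24 / 497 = 0.05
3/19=0.16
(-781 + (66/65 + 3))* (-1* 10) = 101008/13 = 7769.85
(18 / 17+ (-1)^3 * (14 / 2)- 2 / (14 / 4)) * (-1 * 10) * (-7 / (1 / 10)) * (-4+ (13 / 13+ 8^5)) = -2539287500 / 17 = -149369852.94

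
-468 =-468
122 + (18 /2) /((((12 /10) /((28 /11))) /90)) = 20242 /11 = 1840.18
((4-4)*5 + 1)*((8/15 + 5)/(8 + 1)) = 83/135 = 0.61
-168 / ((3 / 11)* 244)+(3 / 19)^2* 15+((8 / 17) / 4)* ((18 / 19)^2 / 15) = -4012339 / 1871785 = -2.14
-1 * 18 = -18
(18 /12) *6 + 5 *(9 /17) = 198 /17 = 11.65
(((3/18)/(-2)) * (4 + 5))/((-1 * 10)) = 3/40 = 0.08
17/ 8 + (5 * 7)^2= 9817/ 8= 1227.12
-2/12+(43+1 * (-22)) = 125/6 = 20.83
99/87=33/29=1.14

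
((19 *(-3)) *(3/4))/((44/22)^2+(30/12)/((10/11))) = -19/3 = -6.33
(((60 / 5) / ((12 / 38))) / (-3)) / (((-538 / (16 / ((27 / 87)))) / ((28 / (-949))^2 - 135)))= -1071852374416 / 6541065063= -163.87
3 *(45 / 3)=45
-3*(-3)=9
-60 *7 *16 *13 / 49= -12480 / 7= -1782.86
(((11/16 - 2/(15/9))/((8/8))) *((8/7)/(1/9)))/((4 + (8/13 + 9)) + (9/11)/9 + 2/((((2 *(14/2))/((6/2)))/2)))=-52767/145780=-0.36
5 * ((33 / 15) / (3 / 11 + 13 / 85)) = 10285 / 398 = 25.84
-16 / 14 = -8 / 7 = -1.14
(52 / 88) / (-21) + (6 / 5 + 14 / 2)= 18877 / 2310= 8.17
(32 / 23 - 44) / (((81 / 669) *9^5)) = -218540 / 36669429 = -0.01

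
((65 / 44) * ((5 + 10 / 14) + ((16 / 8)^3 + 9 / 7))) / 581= 975 / 25564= 0.04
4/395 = 0.01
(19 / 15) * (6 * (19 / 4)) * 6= 1083 / 5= 216.60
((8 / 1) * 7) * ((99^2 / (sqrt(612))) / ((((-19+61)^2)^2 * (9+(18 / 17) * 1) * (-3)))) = -121 * sqrt(17) / 2111508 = -0.00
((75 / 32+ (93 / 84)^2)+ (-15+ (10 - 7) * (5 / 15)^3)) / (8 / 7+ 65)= -159739 / 933408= -0.17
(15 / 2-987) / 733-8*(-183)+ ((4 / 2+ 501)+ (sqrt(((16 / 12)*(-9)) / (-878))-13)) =sqrt(2634) / 439+ 2862605 / 1466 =1952.78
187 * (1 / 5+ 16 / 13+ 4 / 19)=379049 / 1235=306.92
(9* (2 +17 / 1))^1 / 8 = 21.38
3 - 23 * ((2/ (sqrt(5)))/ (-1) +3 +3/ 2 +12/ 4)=-339/ 2 +46 * sqrt(5)/ 5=-148.93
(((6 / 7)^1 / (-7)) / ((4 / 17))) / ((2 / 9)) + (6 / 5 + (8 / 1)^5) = 32111521 / 980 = 32766.86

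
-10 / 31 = -0.32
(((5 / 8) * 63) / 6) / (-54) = -35 / 288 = -0.12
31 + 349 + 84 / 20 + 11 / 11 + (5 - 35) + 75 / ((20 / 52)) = 2751 / 5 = 550.20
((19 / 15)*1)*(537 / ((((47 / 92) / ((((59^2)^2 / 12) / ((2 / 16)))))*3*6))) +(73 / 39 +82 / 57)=936482058737059 / 1567215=597545364.70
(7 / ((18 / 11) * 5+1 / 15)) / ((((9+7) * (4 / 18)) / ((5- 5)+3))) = 31185 / 43552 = 0.72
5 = 5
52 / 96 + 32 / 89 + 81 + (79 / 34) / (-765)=758341111 / 9259560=81.90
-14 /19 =-0.74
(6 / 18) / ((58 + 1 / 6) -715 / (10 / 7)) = -1 / 1327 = -0.00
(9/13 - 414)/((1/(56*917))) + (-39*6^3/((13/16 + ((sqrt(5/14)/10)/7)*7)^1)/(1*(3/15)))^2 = 135486391218227784/49991773 - 183685791744000*sqrt(70)/3845521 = 2310533345.10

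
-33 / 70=-0.47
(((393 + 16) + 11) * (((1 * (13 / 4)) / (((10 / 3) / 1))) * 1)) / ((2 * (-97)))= -819 / 388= -2.11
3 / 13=0.23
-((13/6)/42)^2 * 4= -169/15876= -0.01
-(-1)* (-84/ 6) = -14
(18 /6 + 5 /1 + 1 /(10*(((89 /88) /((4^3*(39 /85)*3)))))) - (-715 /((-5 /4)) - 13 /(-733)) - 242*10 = -82492552149 /27725725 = -2975.31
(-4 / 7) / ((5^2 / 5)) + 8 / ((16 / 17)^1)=587 / 70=8.39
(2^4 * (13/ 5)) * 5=208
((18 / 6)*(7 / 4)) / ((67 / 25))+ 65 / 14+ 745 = 1410005 / 1876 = 751.60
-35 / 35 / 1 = -1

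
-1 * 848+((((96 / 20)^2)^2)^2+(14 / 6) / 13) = 4280021237239 / 15234375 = 280944.98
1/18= 0.06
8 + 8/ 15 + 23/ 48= 721/ 80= 9.01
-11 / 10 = -1.10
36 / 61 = 0.59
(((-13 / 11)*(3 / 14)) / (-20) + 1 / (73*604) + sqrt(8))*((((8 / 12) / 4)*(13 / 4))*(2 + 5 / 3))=5598671 / 222223680 + 143*sqrt(2) / 36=5.64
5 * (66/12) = 55/2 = 27.50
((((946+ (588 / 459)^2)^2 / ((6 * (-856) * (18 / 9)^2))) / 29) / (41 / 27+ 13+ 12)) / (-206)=123025032472225 / 445866881618547072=0.00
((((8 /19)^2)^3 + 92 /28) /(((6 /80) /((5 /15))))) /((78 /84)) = 28903740560 /1834789359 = 15.75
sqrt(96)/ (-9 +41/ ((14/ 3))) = -56 * sqrt(6)/ 3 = -45.72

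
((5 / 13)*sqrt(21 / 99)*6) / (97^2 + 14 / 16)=80*sqrt(231) / 10764897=0.00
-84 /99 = -0.85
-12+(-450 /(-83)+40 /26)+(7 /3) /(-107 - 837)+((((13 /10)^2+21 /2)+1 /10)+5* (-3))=-592224797 /76393200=-7.75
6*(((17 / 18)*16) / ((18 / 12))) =544 / 9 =60.44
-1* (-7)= 7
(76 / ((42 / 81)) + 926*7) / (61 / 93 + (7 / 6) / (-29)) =83427200 / 7749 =10766.19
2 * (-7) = -14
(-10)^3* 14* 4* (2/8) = -14000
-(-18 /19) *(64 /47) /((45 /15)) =0.43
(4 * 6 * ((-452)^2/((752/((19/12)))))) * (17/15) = 8248774/705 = 11700.39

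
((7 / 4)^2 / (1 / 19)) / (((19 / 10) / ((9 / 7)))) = 315 / 8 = 39.38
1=1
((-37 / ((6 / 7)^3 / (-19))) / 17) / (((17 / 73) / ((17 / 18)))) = 17602417 / 66096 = 266.32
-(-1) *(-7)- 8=-15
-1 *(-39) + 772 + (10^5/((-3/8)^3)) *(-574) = 29388821897/27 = 1088474885.07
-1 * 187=-187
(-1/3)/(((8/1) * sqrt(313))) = -sqrt(313)/7512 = -0.00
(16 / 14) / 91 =8 / 637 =0.01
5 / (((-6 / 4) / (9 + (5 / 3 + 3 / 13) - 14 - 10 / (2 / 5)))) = 10960 / 117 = 93.68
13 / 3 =4.33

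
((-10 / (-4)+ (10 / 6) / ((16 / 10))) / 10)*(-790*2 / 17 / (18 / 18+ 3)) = -395 / 48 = -8.23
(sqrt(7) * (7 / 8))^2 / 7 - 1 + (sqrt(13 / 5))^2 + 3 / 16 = 817 / 320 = 2.55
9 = 9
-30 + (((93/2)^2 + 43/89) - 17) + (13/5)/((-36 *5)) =42367267/20025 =2115.72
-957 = -957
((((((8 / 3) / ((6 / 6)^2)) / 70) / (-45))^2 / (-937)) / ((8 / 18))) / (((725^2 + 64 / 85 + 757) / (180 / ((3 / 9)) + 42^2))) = -8704 / 1155523479492375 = -0.00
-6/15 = -2/5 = -0.40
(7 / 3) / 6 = 7 / 18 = 0.39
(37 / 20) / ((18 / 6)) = 37 / 60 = 0.62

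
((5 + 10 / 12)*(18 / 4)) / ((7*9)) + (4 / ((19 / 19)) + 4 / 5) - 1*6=-47 / 60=-0.78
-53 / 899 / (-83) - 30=-2238457 / 74617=-30.00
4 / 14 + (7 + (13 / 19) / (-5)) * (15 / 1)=13730 / 133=103.23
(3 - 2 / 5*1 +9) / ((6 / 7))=203 / 15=13.53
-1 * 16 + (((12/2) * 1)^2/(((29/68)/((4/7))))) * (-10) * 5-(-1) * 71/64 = -31527859/12992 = -2426.71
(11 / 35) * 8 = 88 / 35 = 2.51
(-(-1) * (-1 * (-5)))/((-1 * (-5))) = 1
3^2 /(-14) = -9 /14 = -0.64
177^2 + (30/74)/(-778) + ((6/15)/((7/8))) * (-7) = 31325.80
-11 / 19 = -0.58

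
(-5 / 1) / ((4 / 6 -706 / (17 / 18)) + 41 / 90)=7650 / 1142003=0.01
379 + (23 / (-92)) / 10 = 15159 / 40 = 378.98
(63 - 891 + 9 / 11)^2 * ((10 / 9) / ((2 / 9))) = 413959005 / 121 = 3421148.80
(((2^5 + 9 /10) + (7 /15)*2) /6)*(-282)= -9541 /6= -1590.17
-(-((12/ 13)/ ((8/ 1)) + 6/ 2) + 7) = -101/ 26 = -3.88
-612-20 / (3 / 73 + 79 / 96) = -769164 / 1211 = -635.15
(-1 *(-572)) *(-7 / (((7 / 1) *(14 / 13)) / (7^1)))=-3718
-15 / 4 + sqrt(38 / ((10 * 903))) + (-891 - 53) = -3791 / 4 + sqrt(85785) / 4515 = -947.69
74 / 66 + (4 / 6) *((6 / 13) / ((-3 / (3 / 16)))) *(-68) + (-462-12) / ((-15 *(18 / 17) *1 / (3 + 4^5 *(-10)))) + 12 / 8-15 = -3932153711 / 12870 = -305528.65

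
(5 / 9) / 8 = 0.07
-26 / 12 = -13 / 6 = -2.17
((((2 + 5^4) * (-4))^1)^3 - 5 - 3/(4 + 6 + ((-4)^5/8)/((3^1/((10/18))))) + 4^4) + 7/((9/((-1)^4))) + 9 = -52532349235841/3330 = -15775480251.00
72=72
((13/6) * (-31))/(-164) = 403/984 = 0.41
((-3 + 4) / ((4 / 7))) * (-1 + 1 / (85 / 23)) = -217 / 170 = -1.28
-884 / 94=-442 / 47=-9.40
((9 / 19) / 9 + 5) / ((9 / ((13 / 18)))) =208 / 513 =0.41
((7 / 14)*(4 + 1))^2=25 / 4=6.25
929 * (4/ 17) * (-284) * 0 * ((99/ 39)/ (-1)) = 0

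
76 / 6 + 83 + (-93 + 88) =272 / 3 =90.67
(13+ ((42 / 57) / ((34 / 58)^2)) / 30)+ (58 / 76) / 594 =22441483 / 1716660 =13.07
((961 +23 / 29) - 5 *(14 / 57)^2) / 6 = 45296344 / 282663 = 160.25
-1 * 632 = -632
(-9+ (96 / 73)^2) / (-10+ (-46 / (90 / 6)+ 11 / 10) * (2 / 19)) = 11042325 / 15502061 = 0.71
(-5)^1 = -5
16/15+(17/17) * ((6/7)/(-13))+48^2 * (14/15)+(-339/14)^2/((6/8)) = 28026499/9555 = 2933.18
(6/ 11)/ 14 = 3/ 77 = 0.04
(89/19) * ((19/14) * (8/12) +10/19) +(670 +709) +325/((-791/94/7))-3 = 952897525/856653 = 1112.35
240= 240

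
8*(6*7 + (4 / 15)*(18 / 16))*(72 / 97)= 121824 / 485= 251.18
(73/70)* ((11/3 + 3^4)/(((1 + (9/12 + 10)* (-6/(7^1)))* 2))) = -9271/1725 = -5.37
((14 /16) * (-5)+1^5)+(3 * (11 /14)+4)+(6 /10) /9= 2561 /840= 3.05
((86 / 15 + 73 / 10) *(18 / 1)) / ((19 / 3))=3519 / 95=37.04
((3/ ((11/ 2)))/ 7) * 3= 18/ 77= 0.23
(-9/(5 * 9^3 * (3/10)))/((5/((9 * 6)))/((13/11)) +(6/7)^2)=-2548/251703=-0.01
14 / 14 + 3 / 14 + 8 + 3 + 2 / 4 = 89 / 7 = 12.71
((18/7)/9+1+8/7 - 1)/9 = 0.16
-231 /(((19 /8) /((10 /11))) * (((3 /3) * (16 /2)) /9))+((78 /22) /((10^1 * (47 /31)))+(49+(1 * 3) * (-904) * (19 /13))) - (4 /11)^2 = -56385120717 /14046890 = -4014.06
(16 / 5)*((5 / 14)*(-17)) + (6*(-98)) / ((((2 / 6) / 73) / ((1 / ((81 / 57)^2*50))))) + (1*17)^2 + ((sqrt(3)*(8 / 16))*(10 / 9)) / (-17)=-14256983 / 14175- 5*sqrt(3) / 153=-1005.84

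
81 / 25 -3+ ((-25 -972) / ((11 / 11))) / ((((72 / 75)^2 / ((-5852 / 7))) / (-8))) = -3255828017 / 450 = -7235173.37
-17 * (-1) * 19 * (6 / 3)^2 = 1292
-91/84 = -13/12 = -1.08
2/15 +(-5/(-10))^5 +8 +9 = 8239/480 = 17.16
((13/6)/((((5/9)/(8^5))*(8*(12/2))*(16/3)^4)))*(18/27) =351/160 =2.19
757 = 757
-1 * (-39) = 39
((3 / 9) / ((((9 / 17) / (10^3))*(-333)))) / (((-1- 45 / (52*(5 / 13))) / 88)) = 51.20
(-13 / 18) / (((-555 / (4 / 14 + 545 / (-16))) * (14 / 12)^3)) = -49179 / 1776740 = -0.03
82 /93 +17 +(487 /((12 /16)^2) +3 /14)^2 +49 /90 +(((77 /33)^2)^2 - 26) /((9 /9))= 1845497204713 /2460780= 749964.32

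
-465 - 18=-483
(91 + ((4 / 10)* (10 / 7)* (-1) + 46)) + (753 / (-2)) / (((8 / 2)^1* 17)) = 130.89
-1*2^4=-16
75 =75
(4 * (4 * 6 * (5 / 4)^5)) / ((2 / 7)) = 1025.39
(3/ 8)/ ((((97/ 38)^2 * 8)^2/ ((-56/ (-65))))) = 2736741/ 23017613060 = 0.00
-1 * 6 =-6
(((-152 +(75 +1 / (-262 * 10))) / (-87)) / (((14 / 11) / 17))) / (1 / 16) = 25150378 / 132965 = 189.15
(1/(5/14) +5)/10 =39/50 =0.78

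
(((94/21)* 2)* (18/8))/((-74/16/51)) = -57528/259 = -222.12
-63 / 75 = -21 / 25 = -0.84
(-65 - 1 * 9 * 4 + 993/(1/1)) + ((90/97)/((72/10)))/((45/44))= 778826/873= 892.13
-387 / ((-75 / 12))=1548 / 25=61.92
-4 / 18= -2 / 9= -0.22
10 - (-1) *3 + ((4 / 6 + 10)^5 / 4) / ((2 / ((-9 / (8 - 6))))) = -2096801 / 27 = -77659.30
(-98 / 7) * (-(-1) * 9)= -126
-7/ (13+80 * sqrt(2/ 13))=1183/ 10603 - 560 * sqrt(26)/ 10603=-0.16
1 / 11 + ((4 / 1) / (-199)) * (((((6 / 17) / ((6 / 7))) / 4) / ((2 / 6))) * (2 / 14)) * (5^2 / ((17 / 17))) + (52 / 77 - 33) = -8402381 / 260491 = -32.26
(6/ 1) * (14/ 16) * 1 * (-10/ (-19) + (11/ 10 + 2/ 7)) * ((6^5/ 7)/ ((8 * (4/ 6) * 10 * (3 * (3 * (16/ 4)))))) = 617949/ 106400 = 5.81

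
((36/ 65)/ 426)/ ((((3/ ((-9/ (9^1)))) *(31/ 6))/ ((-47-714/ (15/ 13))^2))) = -132986892/ 3576625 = -37.18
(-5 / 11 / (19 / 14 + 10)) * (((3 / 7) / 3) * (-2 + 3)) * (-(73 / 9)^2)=53290 / 141669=0.38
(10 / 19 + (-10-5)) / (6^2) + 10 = 6565 / 684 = 9.60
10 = 10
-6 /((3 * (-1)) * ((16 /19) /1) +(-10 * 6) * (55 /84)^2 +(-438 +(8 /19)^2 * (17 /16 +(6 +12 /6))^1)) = 1273608 /98628725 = 0.01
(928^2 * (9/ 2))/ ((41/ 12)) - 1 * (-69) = 46506765/ 41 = 1134311.34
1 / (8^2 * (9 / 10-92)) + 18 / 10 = 262343 / 145760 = 1.80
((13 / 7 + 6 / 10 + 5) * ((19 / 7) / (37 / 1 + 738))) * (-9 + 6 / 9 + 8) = -1653 / 189875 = -0.01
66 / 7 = 9.43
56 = 56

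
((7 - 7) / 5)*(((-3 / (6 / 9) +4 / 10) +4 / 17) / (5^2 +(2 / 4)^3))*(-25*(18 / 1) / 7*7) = 0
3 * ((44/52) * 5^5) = 103125/13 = 7932.69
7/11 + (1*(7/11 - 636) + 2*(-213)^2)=991136/11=90103.27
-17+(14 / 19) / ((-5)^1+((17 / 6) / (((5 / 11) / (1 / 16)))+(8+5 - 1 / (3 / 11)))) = -725521 / 43073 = -16.84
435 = 435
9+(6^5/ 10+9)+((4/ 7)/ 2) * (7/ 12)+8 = 803.77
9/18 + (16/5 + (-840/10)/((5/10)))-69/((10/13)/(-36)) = 30649/10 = 3064.90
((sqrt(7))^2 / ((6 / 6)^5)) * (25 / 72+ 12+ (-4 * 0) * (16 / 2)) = 6223 / 72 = 86.43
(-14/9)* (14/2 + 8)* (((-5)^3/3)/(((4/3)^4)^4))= 20925489375/2147483648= 9.74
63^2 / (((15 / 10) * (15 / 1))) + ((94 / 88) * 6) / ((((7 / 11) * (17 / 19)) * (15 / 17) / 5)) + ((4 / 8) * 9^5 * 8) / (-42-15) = -5191793 / 1330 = -3903.60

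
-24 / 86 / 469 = -12 / 20167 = -0.00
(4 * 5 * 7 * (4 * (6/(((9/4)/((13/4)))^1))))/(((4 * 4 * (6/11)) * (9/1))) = 5005/81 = 61.79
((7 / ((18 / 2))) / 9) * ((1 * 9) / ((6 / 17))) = 2.20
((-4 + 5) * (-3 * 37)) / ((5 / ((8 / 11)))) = -16.15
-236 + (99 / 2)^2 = 8857 / 4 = 2214.25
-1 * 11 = -11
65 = 65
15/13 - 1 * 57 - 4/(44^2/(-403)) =-55.01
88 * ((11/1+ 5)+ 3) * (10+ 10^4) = 16736720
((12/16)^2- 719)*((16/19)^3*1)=-154880/361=-429.03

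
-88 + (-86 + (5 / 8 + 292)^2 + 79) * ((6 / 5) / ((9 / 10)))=1825203 / 16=114075.19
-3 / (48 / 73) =-4.56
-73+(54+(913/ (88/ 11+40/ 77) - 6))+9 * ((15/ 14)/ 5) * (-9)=297603/ 4592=64.81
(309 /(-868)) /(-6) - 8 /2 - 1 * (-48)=76487 /1736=44.06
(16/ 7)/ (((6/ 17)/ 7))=136/ 3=45.33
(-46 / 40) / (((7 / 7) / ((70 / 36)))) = -161 / 72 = -2.24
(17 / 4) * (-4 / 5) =-17 / 5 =-3.40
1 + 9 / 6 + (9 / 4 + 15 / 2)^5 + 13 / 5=451147107 / 5120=88114.67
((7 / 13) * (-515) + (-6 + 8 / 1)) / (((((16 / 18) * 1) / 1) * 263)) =-32211 / 27352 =-1.18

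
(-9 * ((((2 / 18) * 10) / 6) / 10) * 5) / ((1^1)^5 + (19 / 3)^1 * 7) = -0.02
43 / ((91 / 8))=3.78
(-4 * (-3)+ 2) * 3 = 42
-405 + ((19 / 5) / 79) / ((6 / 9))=-319893 / 790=-404.93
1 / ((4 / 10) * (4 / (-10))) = -25 / 4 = -6.25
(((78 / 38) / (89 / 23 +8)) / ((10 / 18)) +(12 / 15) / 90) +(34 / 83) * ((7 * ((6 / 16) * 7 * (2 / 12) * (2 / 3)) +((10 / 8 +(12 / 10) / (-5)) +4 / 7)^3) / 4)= 9096576964001 / 9736398000000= 0.93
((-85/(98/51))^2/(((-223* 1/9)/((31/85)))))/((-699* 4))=20560905/1996056944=0.01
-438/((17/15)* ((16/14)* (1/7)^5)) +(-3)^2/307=-118648427643/20876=-5683484.75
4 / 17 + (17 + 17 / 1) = 582 / 17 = 34.24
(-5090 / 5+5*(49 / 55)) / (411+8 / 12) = -33447 / 13585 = -2.46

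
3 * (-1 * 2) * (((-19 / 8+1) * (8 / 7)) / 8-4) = 705 / 28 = 25.18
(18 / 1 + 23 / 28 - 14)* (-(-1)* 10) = 675 / 14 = 48.21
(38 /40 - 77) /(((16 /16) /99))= -150579 /20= -7528.95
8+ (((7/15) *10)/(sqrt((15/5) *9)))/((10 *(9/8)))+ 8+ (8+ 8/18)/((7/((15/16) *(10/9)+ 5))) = 56 *sqrt(3)/1215+ 8803/378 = 23.37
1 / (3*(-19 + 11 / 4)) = -4 / 195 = -0.02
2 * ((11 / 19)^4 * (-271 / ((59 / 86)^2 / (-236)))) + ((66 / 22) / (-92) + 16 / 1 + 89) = 21672312333139 / 707382388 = 30637.34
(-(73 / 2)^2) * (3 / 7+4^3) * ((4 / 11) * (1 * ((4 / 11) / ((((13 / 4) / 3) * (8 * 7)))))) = -1310934 / 7007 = -187.09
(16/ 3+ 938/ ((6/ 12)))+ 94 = 1975.33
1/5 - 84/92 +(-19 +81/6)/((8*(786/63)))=-370309/482080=-0.77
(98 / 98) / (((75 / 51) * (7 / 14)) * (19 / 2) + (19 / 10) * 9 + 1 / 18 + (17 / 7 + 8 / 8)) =21420 / 590537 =0.04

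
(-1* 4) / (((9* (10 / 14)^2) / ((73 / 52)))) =-3577 / 2925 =-1.22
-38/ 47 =-0.81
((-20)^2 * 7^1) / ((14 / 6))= 1200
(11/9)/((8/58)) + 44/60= 1727/180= 9.59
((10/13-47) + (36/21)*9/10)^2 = 413430889/207025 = 1997.01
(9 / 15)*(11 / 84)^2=121 / 11760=0.01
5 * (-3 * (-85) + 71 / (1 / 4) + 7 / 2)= 5425 / 2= 2712.50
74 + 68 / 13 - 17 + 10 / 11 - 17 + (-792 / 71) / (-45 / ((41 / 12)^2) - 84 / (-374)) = 95031046366 / 1931029529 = 49.21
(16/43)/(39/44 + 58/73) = 51392/232157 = 0.22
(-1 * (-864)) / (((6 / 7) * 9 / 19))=2128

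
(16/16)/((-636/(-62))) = 31/318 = 0.10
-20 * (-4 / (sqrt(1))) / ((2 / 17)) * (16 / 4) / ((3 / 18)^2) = 97920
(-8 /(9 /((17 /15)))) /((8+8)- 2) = -0.07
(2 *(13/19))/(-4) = -0.34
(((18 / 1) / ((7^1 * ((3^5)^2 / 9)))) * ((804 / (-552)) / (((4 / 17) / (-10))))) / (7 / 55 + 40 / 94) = 0.04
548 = 548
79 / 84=0.94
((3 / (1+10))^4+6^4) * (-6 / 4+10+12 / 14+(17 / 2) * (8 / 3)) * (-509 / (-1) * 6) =12990254592285 / 102487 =126750266.79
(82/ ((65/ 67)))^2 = 7144.15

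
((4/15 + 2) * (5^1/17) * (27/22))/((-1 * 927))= -1/1133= -0.00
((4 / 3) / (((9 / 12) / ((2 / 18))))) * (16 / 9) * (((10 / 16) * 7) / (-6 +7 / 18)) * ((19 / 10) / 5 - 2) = 224 / 505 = 0.44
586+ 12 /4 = 589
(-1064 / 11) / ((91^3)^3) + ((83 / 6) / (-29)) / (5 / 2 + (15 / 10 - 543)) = 0.00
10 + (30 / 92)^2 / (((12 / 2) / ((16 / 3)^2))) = 16670 / 1587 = 10.50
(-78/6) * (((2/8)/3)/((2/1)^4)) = -13/192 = -0.07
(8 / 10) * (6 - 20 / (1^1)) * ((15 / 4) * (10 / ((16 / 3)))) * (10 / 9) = -87.50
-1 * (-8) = 8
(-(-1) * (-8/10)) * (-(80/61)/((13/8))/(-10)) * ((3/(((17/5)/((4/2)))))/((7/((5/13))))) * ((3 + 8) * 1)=-84480/1226771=-0.07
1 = 1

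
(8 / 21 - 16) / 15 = -328 / 315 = -1.04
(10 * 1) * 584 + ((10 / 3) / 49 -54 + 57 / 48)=13611625 / 2352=5787.26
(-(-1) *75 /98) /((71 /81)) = 6075 /6958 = 0.87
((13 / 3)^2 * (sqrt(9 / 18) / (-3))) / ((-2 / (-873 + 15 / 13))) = -24557 * sqrt(2) / 18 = -1929.38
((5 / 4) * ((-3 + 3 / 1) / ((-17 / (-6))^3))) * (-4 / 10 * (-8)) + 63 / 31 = 63 / 31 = 2.03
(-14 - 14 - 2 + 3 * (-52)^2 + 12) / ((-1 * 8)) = -4047 / 4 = -1011.75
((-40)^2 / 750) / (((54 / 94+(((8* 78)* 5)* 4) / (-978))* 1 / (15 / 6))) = -122576 / 280077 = -0.44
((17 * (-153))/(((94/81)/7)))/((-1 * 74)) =1474767/6956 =212.01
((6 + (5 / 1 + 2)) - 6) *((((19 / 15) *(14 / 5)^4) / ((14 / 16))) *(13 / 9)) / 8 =112.46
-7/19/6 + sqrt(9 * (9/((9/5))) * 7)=-7/114 + 3 * sqrt(35)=17.69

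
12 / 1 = 12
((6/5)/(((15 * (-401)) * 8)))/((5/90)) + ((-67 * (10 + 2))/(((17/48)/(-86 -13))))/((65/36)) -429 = 124043.30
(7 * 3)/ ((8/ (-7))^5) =-352947/ 32768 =-10.77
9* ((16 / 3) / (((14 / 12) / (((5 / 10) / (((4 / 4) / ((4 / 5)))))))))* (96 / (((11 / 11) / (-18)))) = -995328 / 35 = -28437.94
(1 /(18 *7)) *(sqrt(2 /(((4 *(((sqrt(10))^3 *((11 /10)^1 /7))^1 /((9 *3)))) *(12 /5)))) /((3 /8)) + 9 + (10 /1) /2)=10^(1 /4) *sqrt(77) /693 + 1 /9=0.13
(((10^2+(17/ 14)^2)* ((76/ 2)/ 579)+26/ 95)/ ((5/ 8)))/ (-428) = -37374937/ 1441956075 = -0.03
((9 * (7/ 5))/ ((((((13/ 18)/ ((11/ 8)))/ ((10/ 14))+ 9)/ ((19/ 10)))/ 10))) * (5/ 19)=31185/ 4819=6.47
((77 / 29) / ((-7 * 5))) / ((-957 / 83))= 83 / 12615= 0.01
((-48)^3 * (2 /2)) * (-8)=884736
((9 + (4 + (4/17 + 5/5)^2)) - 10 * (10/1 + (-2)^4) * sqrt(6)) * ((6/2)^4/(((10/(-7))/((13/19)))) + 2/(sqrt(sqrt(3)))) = (-22113 + 380 * 3^(3/4)) * (2099 - 37570 * sqrt(6))/82365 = 23197.82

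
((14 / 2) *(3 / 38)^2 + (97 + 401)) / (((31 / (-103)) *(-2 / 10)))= 8273.95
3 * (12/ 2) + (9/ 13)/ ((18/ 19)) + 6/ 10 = 19.33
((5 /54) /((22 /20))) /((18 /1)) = 25 /5346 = 0.00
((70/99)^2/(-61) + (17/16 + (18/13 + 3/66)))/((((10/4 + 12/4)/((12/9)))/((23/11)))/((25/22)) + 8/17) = 3019933005575/2682370336932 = 1.13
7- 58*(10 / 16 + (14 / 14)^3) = -349 / 4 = -87.25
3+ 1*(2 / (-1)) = 1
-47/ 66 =-0.71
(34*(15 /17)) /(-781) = -30 /781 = -0.04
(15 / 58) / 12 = 5 / 232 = 0.02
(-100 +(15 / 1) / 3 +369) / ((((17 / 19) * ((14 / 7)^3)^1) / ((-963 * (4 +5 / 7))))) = -82720737 / 476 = -173783.06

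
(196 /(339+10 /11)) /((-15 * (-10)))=1078 /280425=0.00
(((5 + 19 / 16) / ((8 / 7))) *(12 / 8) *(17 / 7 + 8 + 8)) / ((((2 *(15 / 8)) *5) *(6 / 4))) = 4257 / 800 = 5.32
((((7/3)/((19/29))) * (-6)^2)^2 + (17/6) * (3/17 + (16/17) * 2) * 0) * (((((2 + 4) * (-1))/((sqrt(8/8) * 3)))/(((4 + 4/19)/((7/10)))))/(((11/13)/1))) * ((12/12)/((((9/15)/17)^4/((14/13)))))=-8432451378050/1881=-4482961923.47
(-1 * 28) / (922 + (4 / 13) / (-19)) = -3458 / 113865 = -0.03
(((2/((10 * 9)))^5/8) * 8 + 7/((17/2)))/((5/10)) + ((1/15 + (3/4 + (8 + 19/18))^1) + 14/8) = 41625444409/3136978125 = 13.27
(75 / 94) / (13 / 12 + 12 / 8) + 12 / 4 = 4821 / 1457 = 3.31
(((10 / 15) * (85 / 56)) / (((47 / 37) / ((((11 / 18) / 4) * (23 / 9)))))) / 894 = 0.00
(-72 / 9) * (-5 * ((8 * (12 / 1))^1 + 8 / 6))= 11680 / 3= 3893.33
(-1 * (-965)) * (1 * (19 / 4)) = 18335 / 4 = 4583.75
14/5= 2.80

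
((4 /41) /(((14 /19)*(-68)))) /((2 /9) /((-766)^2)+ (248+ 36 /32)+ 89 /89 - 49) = -100335276 /10363988452027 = -0.00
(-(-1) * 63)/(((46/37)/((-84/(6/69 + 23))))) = -184.37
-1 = -1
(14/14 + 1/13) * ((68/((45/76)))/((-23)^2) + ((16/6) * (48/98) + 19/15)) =6508498/2166255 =3.00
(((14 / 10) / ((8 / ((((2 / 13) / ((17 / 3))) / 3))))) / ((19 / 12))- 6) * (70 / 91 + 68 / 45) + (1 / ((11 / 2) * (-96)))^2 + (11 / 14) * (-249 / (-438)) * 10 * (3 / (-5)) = -3180505338096451 / 194409722707200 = -16.36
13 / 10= 1.30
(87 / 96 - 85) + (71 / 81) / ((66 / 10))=-7181683 / 85536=-83.96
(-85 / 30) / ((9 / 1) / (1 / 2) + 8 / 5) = -85 / 588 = -0.14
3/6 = 1/2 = 0.50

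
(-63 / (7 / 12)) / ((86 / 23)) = -1242 / 43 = -28.88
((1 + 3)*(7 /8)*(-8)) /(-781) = 28 /781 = 0.04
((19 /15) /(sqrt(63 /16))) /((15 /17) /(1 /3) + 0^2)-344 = -344 + 1292 * sqrt(7) /14175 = -343.76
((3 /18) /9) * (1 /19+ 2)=13 /342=0.04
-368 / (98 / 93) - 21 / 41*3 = -704679 / 2009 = -350.76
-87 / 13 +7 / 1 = 0.31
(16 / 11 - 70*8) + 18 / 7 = -42810 / 77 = -555.97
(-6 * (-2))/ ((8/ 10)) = 15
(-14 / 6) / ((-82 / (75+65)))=3.98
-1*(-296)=296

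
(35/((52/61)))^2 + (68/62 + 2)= 141564559/83824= 1688.83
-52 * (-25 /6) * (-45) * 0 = 0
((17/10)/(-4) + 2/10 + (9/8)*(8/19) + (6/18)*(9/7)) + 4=24883/5320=4.68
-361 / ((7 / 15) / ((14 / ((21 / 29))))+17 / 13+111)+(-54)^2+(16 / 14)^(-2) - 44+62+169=4422924929 / 1426496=3100.55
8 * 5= 40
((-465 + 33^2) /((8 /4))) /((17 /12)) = 3744 /17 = 220.24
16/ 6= 8/ 3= 2.67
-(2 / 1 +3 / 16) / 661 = -35 / 10576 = -0.00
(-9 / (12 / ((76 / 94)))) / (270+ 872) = -57 / 107348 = -0.00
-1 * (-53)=53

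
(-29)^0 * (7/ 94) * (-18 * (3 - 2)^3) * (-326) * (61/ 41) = 1252818/ 1927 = 650.14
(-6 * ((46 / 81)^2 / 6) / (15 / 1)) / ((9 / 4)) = -8464 / 885735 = -0.01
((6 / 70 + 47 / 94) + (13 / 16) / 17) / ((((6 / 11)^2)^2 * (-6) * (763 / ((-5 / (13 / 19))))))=1677697549 / 146855794176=0.01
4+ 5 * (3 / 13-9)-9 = -635 / 13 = -48.85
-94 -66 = -160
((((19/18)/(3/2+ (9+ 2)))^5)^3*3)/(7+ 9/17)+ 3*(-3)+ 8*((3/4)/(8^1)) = -67496372849975198249229800453065928917/8181378527269721031188964843750000000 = -8.25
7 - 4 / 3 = 17 / 3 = 5.67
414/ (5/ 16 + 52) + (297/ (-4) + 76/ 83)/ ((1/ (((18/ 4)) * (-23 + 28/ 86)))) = 19889992297/ 2655336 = 7490.57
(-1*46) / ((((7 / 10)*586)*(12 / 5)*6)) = -575 / 73836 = -0.01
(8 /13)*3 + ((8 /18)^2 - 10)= -8378 /1053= -7.96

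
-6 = -6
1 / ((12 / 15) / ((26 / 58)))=65 / 116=0.56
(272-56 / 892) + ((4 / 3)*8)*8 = 239014 / 669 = 357.27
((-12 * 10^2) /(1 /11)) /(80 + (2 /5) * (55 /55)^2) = -11000 /67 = -164.18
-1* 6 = -6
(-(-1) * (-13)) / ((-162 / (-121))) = -1573 / 162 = -9.71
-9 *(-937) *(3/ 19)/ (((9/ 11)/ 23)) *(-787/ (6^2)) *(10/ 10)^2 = -818276.35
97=97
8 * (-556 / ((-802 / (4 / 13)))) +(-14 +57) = 233055 / 5213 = 44.71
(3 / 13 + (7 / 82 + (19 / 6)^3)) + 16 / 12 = 33.40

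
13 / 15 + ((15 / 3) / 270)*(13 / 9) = 2171 / 2430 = 0.89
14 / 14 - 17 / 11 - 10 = -116 / 11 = -10.55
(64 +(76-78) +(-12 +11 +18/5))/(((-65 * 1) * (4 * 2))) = -0.12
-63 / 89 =-0.71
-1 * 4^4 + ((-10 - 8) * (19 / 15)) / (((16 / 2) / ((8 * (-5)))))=-142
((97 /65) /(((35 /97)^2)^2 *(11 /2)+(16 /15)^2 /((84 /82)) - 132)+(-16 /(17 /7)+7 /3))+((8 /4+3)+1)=125776096682135663 /72548262369493287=1.73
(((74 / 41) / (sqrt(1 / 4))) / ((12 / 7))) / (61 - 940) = -259 / 108117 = -0.00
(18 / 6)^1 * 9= 27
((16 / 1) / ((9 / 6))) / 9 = 32 / 27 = 1.19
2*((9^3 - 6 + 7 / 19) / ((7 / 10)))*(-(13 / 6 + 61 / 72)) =-1065160 / 171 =-6229.01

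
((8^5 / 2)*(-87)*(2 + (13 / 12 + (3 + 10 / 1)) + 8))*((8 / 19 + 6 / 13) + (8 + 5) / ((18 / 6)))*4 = -530719784960 / 741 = -716221032.33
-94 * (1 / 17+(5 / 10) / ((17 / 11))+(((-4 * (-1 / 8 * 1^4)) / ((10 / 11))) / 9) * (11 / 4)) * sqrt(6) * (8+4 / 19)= -4116307 * sqrt(6) / 9690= -1040.54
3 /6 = 1 /2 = 0.50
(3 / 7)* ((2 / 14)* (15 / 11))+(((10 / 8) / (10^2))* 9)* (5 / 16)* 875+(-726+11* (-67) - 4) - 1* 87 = -210170991 / 137984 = -1523.15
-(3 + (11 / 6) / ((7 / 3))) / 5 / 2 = -53 / 140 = -0.38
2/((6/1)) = 1/3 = 0.33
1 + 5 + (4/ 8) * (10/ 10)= 13/ 2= 6.50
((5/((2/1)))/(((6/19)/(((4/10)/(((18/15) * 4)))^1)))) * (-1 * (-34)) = 1615/72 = 22.43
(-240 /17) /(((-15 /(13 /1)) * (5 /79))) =16432 /85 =193.32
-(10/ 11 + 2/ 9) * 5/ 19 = -560/ 1881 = -0.30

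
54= 54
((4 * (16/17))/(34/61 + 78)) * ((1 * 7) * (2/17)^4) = 54656/850494343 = 0.00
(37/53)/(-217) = -37/11501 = -0.00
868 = 868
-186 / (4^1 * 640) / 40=-93 / 51200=-0.00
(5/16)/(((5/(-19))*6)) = -19/96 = -0.20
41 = 41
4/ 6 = 2/ 3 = 0.67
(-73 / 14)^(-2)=196 / 5329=0.04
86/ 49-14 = -600/ 49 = -12.24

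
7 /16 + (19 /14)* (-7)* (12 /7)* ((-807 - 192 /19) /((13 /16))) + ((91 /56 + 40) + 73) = 24013931 /1456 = 16493.08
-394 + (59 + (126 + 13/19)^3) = 13943015378/6859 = 2032805.86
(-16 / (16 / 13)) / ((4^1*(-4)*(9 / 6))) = 13 / 24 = 0.54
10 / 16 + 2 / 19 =111 / 152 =0.73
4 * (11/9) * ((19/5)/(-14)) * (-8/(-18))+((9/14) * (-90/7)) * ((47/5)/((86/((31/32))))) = -80006293/54613440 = -1.46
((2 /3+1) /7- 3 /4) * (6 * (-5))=15.36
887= 887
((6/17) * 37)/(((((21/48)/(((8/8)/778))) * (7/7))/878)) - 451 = -19317913/46291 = -417.31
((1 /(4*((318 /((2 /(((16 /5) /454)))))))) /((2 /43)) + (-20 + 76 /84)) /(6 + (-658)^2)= -339519 /10280439680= -0.00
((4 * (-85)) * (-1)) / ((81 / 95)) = 398.77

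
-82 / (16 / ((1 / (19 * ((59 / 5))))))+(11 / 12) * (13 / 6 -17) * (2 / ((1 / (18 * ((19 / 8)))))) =-20852131 / 17936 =-1162.59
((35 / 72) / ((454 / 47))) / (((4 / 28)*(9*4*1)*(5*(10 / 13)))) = 29939 / 11767680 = 0.00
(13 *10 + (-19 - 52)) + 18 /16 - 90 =-239 /8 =-29.88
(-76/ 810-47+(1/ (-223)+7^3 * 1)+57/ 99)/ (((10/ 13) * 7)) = 273501397/ 4967325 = 55.06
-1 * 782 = -782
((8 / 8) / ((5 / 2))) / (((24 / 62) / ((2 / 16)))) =31 / 240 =0.13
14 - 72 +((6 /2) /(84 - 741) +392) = 73145 /219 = 334.00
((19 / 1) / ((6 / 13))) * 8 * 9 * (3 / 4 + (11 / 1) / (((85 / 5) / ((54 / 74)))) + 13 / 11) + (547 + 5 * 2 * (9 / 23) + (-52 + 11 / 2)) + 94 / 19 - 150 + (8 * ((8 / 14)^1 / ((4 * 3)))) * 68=953795026645 / 126991326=7510.71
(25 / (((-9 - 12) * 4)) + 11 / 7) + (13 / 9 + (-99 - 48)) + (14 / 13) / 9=-52475 / 364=-144.16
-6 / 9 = -2 / 3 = -0.67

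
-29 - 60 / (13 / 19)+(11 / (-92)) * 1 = -139707 / 1196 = -116.81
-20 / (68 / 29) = -145 / 17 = -8.53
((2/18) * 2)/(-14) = -1/63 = -0.02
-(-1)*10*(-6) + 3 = -57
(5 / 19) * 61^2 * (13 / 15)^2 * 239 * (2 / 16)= 150294911 / 6840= 21972.94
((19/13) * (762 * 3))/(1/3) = 10023.23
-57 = -57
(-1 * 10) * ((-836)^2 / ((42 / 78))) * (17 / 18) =-772280080 / 63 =-12258413.97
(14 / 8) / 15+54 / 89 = 3863 / 5340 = 0.72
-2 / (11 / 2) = -4 / 11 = -0.36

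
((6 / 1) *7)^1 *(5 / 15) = 14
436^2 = 190096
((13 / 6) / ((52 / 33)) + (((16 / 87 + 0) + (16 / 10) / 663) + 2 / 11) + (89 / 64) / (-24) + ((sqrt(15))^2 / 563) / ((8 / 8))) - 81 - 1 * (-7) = -7345113121991 / 101608798720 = -72.29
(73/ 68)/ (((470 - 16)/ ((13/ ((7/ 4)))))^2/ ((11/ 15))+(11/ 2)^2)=0.00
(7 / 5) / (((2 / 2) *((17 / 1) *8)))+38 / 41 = 0.94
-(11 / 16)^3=-1331 / 4096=-0.32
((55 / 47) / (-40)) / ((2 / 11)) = -121 / 752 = -0.16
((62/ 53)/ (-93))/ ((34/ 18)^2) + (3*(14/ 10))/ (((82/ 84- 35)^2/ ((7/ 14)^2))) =-409500333/ 156389709985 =-0.00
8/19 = 0.42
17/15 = 1.13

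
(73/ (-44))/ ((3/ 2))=-73/ 66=-1.11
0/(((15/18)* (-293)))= 0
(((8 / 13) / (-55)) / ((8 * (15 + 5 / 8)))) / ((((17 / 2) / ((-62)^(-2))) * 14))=-2 / 10220835625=-0.00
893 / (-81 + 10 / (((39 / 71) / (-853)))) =-34827 / 608789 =-0.06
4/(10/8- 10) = -16/35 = -0.46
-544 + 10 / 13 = -7062 / 13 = -543.23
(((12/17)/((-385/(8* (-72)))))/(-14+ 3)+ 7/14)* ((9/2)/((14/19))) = 9947241/4031720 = 2.47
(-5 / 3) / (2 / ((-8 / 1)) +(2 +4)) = -20 / 69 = -0.29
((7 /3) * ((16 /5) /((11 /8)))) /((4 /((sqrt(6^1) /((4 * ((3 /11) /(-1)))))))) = -56 * sqrt(6) /45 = -3.05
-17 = -17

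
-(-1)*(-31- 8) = -39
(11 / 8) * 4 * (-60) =-330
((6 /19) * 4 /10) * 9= 108 /95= 1.14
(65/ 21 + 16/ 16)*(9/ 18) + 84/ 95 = 5849/ 1995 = 2.93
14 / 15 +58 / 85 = 412 / 255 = 1.62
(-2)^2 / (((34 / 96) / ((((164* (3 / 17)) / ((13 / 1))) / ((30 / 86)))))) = 72.08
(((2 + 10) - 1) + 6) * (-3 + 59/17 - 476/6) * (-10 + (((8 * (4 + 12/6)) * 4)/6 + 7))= -116638/3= -38879.33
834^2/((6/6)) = 695556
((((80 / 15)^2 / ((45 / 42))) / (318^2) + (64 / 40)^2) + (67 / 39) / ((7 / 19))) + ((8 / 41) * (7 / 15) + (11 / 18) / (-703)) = 654683076004723 / 89517633209550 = 7.31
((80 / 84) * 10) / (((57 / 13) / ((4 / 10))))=1040 / 1197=0.87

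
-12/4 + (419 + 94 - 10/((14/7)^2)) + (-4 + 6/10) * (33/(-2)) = 2818/5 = 563.60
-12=-12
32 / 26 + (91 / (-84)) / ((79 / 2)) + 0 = 1.20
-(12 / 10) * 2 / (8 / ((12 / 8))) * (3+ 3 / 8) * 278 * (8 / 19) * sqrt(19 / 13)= -33777 * sqrt(247) / 2470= -214.92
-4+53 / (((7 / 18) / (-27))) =-25786 / 7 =-3683.71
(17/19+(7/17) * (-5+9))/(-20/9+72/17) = 7389/5852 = 1.26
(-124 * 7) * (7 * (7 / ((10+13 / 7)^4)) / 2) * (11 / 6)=-280828163 / 142374963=-1.97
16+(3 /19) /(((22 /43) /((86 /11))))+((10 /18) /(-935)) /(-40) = 259065929 /14069880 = 18.41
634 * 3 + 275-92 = 2085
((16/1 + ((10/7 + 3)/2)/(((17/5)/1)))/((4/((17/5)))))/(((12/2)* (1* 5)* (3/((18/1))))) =3963/1400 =2.83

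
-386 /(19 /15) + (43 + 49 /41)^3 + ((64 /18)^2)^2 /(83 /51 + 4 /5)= 86083.40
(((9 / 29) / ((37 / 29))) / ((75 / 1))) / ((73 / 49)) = 0.00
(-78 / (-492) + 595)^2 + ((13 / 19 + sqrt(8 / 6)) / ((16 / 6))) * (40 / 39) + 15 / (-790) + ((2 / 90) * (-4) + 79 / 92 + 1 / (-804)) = 10 * sqrt(3) / 39 + 247907762513689279 / 699879945780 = 354215.14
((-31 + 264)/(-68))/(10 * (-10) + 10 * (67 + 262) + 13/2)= -233/217362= -0.00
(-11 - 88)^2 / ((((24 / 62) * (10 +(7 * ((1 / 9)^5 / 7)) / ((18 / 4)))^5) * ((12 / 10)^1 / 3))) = 21466246683195357216585986556488385 / 33912990433375454610813970704326656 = 0.63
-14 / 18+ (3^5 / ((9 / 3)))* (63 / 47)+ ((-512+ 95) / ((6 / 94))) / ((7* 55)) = 90.83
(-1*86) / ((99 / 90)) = -860 / 11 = -78.18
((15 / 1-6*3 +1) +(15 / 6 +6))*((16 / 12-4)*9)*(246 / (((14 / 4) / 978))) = -75063456 / 7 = -10723350.86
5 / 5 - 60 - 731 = -790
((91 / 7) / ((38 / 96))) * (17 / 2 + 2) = 6552 / 19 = 344.84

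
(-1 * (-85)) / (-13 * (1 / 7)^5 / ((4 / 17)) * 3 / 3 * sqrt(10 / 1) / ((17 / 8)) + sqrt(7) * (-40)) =-1428595 / (26 * sqrt(10) + 672280 * sqrt(7)) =-0.80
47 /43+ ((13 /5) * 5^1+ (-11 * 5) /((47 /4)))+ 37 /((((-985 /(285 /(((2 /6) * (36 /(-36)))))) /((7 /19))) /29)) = 140364913 /398137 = 352.55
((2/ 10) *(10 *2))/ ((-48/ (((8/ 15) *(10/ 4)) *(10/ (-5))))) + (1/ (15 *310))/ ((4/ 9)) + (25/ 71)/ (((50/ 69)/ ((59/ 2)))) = 57672767/ 3961800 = 14.56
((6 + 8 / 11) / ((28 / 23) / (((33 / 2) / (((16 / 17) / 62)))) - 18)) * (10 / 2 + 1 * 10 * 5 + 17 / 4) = -318867147 / 14398852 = -22.15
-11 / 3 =-3.67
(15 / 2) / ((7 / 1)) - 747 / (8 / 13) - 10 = -68477 / 56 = -1222.80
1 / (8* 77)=0.00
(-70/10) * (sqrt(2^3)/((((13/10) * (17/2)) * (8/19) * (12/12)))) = -665 * sqrt(2)/221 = -4.26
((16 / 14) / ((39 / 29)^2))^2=0.40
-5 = -5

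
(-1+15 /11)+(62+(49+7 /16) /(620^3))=2615888136701 /41945728000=62.36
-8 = -8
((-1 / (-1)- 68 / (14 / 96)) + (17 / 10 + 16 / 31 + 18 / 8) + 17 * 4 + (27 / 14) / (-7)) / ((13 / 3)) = -2755899 / 30380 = -90.71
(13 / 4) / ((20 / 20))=13 / 4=3.25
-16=-16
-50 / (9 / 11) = -550 / 9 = -61.11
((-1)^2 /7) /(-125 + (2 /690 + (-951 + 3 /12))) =-1380 /10391717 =-0.00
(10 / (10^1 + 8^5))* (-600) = -1000 / 5463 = -0.18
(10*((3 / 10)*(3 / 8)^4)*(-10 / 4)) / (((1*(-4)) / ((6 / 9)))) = 405 / 16384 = 0.02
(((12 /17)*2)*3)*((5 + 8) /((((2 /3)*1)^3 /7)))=1300.76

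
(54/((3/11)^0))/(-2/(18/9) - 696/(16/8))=-54/349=-0.15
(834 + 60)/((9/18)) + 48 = 1836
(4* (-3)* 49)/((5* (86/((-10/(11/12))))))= 7056/473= 14.92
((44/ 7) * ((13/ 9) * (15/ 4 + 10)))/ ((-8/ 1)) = -7865/ 504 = -15.61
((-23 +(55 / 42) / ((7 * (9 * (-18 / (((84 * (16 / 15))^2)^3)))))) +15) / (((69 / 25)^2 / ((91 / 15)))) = -41290115329519784 / 86769225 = -475861289.87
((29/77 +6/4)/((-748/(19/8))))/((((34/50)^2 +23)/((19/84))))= -3835625/66772113408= -0.00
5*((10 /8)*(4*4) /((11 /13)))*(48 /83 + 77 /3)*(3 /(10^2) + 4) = 34236865 /2739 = 12499.77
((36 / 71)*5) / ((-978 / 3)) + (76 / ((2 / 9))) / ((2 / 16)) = 31663638 / 11573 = 2735.99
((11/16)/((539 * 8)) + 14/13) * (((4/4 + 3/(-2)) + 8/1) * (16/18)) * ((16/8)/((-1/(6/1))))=-439105/5096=-86.17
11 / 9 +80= 731 / 9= 81.22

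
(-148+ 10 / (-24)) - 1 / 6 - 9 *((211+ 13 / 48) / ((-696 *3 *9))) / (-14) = -208492765 / 1403136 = -148.59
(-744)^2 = 553536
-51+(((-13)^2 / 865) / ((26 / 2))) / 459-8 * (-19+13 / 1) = -1191092 / 397035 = -3.00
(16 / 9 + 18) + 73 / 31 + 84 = 29611 / 279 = 106.13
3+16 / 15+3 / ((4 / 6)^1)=257 / 30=8.57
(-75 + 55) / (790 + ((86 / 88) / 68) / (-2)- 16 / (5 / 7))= -598400 / 22966377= -0.03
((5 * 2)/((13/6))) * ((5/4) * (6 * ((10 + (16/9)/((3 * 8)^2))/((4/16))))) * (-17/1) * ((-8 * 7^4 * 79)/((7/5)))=2985926818000/117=25520742034.19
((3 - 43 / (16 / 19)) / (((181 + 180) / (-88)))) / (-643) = -8459 / 464246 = -0.02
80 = 80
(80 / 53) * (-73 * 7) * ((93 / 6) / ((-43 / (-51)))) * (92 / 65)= -594607776 / 29627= -20069.79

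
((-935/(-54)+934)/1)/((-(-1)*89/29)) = 1489759/4806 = 309.98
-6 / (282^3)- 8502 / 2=-15888656629 / 3737628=-4251.00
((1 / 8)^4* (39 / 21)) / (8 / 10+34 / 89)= 5785 / 15081472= 0.00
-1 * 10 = -10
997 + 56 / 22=10995 / 11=999.55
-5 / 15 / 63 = -1 / 189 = -0.01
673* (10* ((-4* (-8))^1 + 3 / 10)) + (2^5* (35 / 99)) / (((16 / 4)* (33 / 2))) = 710177753 / 3267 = 217379.17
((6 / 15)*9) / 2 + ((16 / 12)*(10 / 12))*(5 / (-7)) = 317 / 315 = 1.01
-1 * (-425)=425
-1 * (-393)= 393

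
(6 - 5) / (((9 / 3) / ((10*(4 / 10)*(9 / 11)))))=12 / 11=1.09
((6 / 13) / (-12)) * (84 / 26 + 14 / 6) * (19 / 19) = -217 / 1014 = -0.21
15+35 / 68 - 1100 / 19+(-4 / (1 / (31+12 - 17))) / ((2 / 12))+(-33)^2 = 546025 / 1292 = 422.62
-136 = -136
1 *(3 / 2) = 3 / 2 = 1.50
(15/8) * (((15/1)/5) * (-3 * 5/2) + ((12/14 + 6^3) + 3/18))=20425/56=364.73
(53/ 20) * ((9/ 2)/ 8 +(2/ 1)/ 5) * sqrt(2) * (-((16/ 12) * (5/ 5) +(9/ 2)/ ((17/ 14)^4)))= -12.28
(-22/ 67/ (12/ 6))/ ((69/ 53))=-583/ 4623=-0.13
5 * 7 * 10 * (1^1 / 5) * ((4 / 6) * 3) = 140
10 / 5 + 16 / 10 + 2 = 5.60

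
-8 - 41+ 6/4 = -95/2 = -47.50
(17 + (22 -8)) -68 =-37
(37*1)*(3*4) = 444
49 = 49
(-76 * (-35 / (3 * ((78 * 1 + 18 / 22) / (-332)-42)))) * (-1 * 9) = 9714320 / 51417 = 188.93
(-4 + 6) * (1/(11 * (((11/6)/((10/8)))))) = 15/121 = 0.12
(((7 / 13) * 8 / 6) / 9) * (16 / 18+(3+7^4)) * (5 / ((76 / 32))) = 24241280 / 60021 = 403.88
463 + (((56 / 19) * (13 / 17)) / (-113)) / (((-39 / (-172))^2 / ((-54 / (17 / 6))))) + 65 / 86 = 326836560941 / 693699994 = 471.15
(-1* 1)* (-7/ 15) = 7/ 15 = 0.47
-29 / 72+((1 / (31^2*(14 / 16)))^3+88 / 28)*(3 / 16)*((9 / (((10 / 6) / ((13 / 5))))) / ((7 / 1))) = 298856037274453 / 383561340854580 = 0.78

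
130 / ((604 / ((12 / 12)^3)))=65 / 302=0.22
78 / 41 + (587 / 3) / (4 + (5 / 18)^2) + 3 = 2864757 / 54161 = 52.89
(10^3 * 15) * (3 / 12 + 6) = 93750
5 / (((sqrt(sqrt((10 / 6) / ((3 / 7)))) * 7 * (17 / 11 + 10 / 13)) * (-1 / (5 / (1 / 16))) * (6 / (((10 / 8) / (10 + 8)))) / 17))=-60775 * sqrt(3) * 35^(3 / 4) / 437913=-3.46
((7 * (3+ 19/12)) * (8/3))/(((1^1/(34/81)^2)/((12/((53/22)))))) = 78330560/1043199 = 75.09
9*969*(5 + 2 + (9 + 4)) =174420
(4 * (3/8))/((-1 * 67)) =-3/134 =-0.02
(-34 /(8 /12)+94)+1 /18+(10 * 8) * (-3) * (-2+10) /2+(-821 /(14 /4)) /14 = -823523 /882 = -933.70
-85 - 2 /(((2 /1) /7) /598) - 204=-4475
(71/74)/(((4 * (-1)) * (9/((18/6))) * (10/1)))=-71/8880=-0.01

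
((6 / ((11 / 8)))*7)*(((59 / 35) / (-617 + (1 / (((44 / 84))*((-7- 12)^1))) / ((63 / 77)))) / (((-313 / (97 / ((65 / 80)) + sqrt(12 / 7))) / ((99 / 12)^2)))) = 998811*sqrt(21) / 192676540 + 193769334 / 89456965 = 2.19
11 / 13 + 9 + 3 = 167 / 13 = 12.85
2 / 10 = 1 / 5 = 0.20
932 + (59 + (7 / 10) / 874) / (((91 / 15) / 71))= 258088447 / 159068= 1622.50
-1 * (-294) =294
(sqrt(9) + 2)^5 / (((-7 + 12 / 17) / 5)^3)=-1919140625 / 1225043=-1566.59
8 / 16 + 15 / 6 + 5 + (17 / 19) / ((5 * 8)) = 6097 / 760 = 8.02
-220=-220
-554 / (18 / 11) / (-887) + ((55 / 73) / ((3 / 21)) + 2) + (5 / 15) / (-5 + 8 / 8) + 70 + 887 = 2248452815 / 2331036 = 964.57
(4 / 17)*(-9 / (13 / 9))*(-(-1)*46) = -14904 / 221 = -67.44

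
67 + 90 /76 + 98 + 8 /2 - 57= 4301 /38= 113.18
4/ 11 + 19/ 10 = 2.26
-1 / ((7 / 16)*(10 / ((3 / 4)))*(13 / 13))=-6 / 35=-0.17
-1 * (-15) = 15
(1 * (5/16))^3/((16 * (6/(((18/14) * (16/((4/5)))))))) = 1875/229376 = 0.01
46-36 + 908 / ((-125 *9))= 10342 / 1125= 9.19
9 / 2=4.50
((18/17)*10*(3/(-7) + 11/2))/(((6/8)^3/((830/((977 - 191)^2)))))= 9428800/55138293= 0.17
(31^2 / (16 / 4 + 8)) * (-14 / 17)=-6727 / 102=-65.95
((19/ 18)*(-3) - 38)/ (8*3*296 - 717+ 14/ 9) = -741/ 114994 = -0.01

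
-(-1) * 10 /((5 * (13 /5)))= 10 /13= 0.77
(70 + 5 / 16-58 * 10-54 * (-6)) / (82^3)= -2971 / 8821888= -0.00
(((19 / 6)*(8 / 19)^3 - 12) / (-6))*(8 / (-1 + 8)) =7280 / 3249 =2.24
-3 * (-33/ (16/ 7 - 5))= -693/ 19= -36.47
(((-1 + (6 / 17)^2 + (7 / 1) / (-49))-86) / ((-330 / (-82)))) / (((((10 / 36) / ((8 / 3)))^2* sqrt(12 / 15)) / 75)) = -8314626816* sqrt(5) / 111265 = -167097.21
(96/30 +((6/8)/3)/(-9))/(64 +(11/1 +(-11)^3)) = -571/226080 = -0.00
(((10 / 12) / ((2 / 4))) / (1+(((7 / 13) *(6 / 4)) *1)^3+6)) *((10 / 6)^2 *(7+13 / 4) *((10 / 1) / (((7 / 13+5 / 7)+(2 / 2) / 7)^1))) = 2927502500 / 64804671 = 45.17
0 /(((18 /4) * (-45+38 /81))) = 0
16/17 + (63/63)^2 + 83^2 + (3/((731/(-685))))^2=3686473243/534361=6898.84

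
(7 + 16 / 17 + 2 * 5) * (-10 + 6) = -1220 / 17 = -71.76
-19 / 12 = -1.58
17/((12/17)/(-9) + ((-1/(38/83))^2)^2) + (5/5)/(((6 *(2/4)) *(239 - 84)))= 843045037907/1121595729555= 0.75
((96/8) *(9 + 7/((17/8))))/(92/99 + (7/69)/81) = 8115228/51187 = 158.54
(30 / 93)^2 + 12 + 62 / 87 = 1071566 / 83607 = 12.82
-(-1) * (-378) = -378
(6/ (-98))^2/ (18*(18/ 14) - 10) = 9/ 31556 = 0.00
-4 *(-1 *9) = 36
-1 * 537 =-537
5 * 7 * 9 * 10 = 3150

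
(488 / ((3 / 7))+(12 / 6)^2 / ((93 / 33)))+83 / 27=956825 / 837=1143.16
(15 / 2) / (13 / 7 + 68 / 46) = 2.25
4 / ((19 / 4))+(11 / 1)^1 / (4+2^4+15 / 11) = 6059 / 4465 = 1.36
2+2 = 4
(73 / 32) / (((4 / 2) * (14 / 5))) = 365 / 896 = 0.41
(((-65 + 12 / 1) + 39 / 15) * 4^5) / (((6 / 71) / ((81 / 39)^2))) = -2226051072 / 845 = -2634379.97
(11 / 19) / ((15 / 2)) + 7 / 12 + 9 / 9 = 631 / 380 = 1.66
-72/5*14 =-1008/5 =-201.60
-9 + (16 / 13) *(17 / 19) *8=-47 / 247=-0.19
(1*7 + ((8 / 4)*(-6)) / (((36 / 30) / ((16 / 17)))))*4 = -164 / 17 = -9.65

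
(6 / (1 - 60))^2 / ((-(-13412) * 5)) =9 / 58358965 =0.00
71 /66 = 1.08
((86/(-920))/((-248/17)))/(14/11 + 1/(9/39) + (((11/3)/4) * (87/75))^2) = 0.00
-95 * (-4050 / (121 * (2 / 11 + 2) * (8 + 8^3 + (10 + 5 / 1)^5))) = 12825 / 6687076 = 0.00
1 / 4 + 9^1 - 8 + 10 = 45 / 4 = 11.25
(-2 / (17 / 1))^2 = 4 / 289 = 0.01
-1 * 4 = -4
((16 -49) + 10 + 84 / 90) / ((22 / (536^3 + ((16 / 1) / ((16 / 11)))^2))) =-16990315729 / 110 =-154457415.72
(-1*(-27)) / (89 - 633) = -27 / 544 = -0.05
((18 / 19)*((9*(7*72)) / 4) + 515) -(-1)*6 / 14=211436 / 133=1589.74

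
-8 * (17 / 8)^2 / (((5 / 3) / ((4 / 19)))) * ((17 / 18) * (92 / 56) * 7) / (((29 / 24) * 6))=-112999 / 16530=-6.84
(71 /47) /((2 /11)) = 781 /94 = 8.31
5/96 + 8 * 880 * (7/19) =2593.74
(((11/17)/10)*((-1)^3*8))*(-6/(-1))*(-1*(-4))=-1056/85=-12.42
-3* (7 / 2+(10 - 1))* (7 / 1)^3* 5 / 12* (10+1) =-58953.12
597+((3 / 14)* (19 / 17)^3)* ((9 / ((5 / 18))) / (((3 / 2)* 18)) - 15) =203894457 / 343910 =592.87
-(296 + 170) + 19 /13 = -6039 /13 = -464.54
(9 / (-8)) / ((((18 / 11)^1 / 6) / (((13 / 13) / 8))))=-33 / 64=-0.52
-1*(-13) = 13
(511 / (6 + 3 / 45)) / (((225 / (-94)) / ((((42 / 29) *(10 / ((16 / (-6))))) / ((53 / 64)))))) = 4611264 / 19981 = 230.78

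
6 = 6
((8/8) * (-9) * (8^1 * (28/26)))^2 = 6012.21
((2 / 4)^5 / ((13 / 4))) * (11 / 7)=0.02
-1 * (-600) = 600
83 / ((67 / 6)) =498 / 67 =7.43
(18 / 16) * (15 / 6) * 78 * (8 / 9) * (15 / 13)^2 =3375 / 13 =259.62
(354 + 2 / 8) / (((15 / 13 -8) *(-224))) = 0.23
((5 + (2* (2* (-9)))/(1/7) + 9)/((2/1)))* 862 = -102578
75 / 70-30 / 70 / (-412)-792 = -2281035 / 2884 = -790.93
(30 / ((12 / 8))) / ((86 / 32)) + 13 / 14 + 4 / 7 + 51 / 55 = 46681 / 4730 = 9.87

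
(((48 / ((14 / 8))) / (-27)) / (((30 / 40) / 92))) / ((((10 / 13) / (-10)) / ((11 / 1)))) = 3367936 / 189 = 17819.77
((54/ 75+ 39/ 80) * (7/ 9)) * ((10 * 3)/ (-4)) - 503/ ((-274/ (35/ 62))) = -4082169/ 679520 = -6.01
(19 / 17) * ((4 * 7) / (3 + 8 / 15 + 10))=1140 / 493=2.31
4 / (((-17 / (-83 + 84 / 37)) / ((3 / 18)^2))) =0.53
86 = 86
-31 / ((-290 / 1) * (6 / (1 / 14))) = 31 / 24360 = 0.00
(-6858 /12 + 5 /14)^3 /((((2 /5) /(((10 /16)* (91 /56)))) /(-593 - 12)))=1570641679553375 /5488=286195641318.03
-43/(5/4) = -172/5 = -34.40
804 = 804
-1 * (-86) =86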